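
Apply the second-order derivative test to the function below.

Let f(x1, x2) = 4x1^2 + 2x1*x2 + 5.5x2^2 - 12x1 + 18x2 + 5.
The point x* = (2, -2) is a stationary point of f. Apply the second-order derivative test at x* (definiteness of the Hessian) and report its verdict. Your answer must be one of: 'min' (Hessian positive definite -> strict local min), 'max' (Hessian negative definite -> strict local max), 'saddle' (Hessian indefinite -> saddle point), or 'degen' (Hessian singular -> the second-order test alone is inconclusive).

Compute the Hessian H = grad^2 f:
  H = [[8, 2], [2, 11]]
Verify stationarity: grad f(x*) = H x* + g = (0, 0).
Eigenvalues of H: 7, 12.
Both eigenvalues > 0, so H is positive definite -> x* is a strict local min.

min


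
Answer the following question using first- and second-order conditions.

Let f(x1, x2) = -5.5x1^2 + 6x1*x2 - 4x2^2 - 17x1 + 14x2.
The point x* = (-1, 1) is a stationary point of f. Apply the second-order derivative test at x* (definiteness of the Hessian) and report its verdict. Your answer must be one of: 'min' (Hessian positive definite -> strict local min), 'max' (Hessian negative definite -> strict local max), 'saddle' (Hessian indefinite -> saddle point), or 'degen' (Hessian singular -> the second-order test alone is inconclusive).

Compute the Hessian H = grad^2 f:
  H = [[-11, 6], [6, -8]]
Verify stationarity: grad f(x*) = H x* + g = (0, 0).
Eigenvalues of H: -15.6847, -3.3153.
Both eigenvalues < 0, so H is negative definite -> x* is a strict local max.

max


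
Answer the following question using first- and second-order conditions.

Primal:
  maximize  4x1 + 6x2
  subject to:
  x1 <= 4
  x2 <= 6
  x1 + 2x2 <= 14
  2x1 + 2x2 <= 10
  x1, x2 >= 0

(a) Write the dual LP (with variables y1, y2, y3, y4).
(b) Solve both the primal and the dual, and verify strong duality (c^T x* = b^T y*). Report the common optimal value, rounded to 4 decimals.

The standard primal-dual pair for 'max c^T x s.t. A x <= b, x >= 0' is:
  Dual:  min b^T y  s.t.  A^T y >= c,  y >= 0.

So the dual LP is:
  minimize  4y1 + 6y2 + 14y3 + 10y4
  subject to:
    y1 + y3 + 2y4 >= 4
    y2 + 2y3 + 2y4 >= 6
    y1, y2, y3, y4 >= 0

Solving the primal: x* = (0, 5).
  primal value c^T x* = 30.
Solving the dual: y* = (0, 0, 0, 3).
  dual value b^T y* = 30.
Strong duality: c^T x* = b^T y*. Confirmed.

30


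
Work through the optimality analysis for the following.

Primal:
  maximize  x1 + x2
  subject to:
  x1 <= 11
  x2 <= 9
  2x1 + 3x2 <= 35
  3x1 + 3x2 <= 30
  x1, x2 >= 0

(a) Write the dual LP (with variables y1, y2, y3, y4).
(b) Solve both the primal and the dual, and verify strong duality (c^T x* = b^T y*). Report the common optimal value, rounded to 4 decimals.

The standard primal-dual pair for 'max c^T x s.t. A x <= b, x >= 0' is:
  Dual:  min b^T y  s.t.  A^T y >= c,  y >= 0.

So the dual LP is:
  minimize  11y1 + 9y2 + 35y3 + 30y4
  subject to:
    y1 + 2y3 + 3y4 >= 1
    y2 + 3y3 + 3y4 >= 1
    y1, y2, y3, y4 >= 0

Solving the primal: x* = (10, 0).
  primal value c^T x* = 10.
Solving the dual: y* = (0, 0, 0, 0.3333).
  dual value b^T y* = 10.
Strong duality: c^T x* = b^T y*. Confirmed.

10


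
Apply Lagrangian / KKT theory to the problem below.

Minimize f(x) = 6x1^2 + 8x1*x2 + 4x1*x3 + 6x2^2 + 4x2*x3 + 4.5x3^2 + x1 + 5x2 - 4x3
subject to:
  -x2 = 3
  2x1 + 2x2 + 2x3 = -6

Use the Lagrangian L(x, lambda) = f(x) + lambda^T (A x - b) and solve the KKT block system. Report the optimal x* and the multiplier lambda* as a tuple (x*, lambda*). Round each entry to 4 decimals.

Form the Lagrangian:
  L(x, lambda) = (1/2) x^T Q x + c^T x + lambda^T (A x - b)
Stationarity (grad_x L = 0): Q x + c + A^T lambda = 0.
Primal feasibility: A x = b.

This gives the KKT block system:
  [ Q   A^T ] [ x     ]   [-c ]
  [ A    0  ] [ lambda ] = [ b ]

Solving the linear system:
  x*      = (0.5385, -3, -0.5385)
  lambda* = (-10.1538, 9.3462)
  f(x*)   = 37.1154

x* = (0.5385, -3, -0.5385), lambda* = (-10.1538, 9.3462)


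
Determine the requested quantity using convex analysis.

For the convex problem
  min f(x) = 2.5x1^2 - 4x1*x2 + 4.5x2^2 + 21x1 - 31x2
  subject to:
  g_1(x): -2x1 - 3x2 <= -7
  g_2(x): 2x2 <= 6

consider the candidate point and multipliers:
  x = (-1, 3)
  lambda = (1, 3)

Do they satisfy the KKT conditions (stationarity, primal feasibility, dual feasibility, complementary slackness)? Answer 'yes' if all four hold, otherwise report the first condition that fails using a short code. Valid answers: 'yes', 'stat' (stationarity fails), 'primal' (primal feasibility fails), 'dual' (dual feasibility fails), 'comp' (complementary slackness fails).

Gradient of f: grad f(x) = Q x + c = (4, 0)
Constraint values g_i(x) = a_i^T x - b_i:
  g_1((-1, 3)) = 0
  g_2((-1, 3)) = 0
Stationarity residual: grad f(x) + sum_i lambda_i a_i = (2, 3)
  -> stationarity FAILS
Primal feasibility (all g_i <= 0): OK
Dual feasibility (all lambda_i >= 0): OK
Complementary slackness (lambda_i * g_i(x) = 0 for all i): OK

Verdict: the first failing condition is stationarity -> stat.

stat


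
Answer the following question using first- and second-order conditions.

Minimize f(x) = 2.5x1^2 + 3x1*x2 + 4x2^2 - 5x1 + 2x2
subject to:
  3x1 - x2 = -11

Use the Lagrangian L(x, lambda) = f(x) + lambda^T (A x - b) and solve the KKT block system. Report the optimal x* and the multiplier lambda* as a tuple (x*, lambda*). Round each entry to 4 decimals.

Form the Lagrangian:
  L(x, lambda) = (1/2) x^T Q x + c^T x + lambda^T (A x - b)
Stationarity (grad_x L = 0): Q x + c + A^T lambda = 0.
Primal feasibility: A x = b.

This gives the KKT block system:
  [ Q   A^T ] [ x     ]   [-c ]
  [ A    0  ] [ lambda ] = [ b ]

Solving the linear system:
  x*      = (-3.1368, 1.5895)
  lambda* = (5.3053)
  f(x*)   = 38.6105

x* = (-3.1368, 1.5895), lambda* = (5.3053)


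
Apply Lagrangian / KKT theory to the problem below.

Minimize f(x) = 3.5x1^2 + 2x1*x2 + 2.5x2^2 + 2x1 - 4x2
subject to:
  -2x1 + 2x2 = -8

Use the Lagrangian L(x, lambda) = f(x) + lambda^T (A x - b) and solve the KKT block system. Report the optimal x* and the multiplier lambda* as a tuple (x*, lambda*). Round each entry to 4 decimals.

Form the Lagrangian:
  L(x, lambda) = (1/2) x^T Q x + c^T x + lambda^T (A x - b)
Stationarity (grad_x L = 0): Q x + c + A^T lambda = 0.
Primal feasibility: A x = b.

This gives the KKT block system:
  [ Q   A^T ] [ x     ]   [-c ]
  [ A    0  ] [ lambda ] = [ b ]

Solving the linear system:
  x*      = (1.875, -2.125)
  lambda* = (5.4375)
  f(x*)   = 27.875

x* = (1.875, -2.125), lambda* = (5.4375)


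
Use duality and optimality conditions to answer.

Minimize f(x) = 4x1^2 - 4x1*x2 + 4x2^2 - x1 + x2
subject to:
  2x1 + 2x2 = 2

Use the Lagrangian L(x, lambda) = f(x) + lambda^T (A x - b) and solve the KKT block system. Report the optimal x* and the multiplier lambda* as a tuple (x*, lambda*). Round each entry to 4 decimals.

Form the Lagrangian:
  L(x, lambda) = (1/2) x^T Q x + c^T x + lambda^T (A x - b)
Stationarity (grad_x L = 0): Q x + c + A^T lambda = 0.
Primal feasibility: A x = b.

This gives the KKT block system:
  [ Q   A^T ] [ x     ]   [-c ]
  [ A    0  ] [ lambda ] = [ b ]

Solving the linear system:
  x*      = (0.5833, 0.4167)
  lambda* = (-1)
  f(x*)   = 0.9167

x* = (0.5833, 0.4167), lambda* = (-1)


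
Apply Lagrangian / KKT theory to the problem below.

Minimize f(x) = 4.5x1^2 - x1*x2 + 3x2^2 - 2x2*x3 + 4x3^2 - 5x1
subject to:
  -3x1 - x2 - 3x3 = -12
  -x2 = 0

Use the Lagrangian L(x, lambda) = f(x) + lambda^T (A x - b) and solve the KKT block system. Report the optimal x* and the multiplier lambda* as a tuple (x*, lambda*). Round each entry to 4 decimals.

Form the Lagrangian:
  L(x, lambda) = (1/2) x^T Q x + c^T x + lambda^T (A x - b)
Stationarity (grad_x L = 0): Q x + c + A^T lambda = 0.
Primal feasibility: A x = b.

This gives the KKT block system:
  [ Q   A^T ] [ x     ]   [-c ]
  [ A    0  ] [ lambda ] = [ b ]

Solving the linear system:
  x*      = (2.1765, 0, 1.8235)
  lambda* = (4.8627, -10.6863)
  f(x*)   = 23.7353

x* = (2.1765, 0, 1.8235), lambda* = (4.8627, -10.6863)


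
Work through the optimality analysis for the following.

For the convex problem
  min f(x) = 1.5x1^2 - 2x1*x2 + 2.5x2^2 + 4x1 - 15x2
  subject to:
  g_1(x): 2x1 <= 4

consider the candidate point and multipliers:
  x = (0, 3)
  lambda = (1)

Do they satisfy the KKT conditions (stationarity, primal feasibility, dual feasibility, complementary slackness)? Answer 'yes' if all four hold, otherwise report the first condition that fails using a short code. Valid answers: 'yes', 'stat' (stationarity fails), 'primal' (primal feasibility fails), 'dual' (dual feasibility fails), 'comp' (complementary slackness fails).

Gradient of f: grad f(x) = Q x + c = (-2, 0)
Constraint values g_i(x) = a_i^T x - b_i:
  g_1((0, 3)) = -4
Stationarity residual: grad f(x) + sum_i lambda_i a_i = (0, 0)
  -> stationarity OK
Primal feasibility (all g_i <= 0): OK
Dual feasibility (all lambda_i >= 0): OK
Complementary slackness (lambda_i * g_i(x) = 0 for all i): FAILS

Verdict: the first failing condition is complementary_slackness -> comp.

comp


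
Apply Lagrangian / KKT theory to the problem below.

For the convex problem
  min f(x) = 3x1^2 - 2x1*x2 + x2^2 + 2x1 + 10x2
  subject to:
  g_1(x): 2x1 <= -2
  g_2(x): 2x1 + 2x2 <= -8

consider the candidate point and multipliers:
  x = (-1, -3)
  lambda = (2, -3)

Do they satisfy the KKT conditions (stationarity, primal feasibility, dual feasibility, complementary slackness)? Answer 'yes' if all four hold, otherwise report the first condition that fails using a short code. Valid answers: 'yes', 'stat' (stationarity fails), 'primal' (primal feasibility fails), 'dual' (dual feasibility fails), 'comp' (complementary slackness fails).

Gradient of f: grad f(x) = Q x + c = (2, 6)
Constraint values g_i(x) = a_i^T x - b_i:
  g_1((-1, -3)) = 0
  g_2((-1, -3)) = 0
Stationarity residual: grad f(x) + sum_i lambda_i a_i = (0, 0)
  -> stationarity OK
Primal feasibility (all g_i <= 0): OK
Dual feasibility (all lambda_i >= 0): FAILS
Complementary slackness (lambda_i * g_i(x) = 0 for all i): OK

Verdict: the first failing condition is dual_feasibility -> dual.

dual


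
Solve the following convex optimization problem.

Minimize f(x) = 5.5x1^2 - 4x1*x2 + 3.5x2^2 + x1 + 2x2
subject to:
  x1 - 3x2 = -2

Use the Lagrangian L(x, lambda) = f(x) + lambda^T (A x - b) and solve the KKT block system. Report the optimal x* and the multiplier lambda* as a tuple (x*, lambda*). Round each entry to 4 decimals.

Form the Lagrangian:
  L(x, lambda) = (1/2) x^T Q x + c^T x + lambda^T (A x - b)
Stationarity (grad_x L = 0): Q x + c + A^T lambda = 0.
Primal feasibility: A x = b.

This gives the KKT block system:
  [ Q   A^T ] [ x     ]   [-c ]
  [ A    0  ] [ lambda ] = [ b ]

Solving the linear system:
  x*      = (-0.061, 0.6463)
  lambda* = (2.2561)
  f(x*)   = 2.872

x* = (-0.061, 0.6463), lambda* = (2.2561)


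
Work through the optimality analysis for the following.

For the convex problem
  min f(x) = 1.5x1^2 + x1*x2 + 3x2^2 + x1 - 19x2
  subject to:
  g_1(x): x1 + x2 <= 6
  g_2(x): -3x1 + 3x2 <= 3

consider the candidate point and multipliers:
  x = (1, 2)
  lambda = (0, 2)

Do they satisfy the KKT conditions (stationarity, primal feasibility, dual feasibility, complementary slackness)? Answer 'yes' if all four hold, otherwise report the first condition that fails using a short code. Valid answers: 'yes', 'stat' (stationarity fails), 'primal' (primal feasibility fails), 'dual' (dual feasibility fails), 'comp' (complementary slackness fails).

Gradient of f: grad f(x) = Q x + c = (6, -6)
Constraint values g_i(x) = a_i^T x - b_i:
  g_1((1, 2)) = -3
  g_2((1, 2)) = 0
Stationarity residual: grad f(x) + sum_i lambda_i a_i = (0, 0)
  -> stationarity OK
Primal feasibility (all g_i <= 0): OK
Dual feasibility (all lambda_i >= 0): OK
Complementary slackness (lambda_i * g_i(x) = 0 for all i): OK

Verdict: yes, KKT holds.

yes


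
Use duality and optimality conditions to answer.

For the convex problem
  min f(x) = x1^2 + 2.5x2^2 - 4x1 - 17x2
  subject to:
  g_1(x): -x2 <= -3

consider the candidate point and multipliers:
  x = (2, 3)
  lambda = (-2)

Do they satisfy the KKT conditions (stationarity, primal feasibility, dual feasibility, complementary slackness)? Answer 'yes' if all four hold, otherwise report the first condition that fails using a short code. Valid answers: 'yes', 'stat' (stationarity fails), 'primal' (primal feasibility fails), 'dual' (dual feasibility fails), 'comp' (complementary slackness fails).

Gradient of f: grad f(x) = Q x + c = (0, -2)
Constraint values g_i(x) = a_i^T x - b_i:
  g_1((2, 3)) = 0
Stationarity residual: grad f(x) + sum_i lambda_i a_i = (0, 0)
  -> stationarity OK
Primal feasibility (all g_i <= 0): OK
Dual feasibility (all lambda_i >= 0): FAILS
Complementary slackness (lambda_i * g_i(x) = 0 for all i): OK

Verdict: the first failing condition is dual_feasibility -> dual.

dual


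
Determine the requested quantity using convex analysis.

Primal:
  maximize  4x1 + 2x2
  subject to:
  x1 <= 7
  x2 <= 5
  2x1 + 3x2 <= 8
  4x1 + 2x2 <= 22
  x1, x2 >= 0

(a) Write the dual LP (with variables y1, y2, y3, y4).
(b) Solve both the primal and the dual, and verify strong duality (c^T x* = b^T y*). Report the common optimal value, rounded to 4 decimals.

The standard primal-dual pair for 'max c^T x s.t. A x <= b, x >= 0' is:
  Dual:  min b^T y  s.t.  A^T y >= c,  y >= 0.

So the dual LP is:
  minimize  7y1 + 5y2 + 8y3 + 22y4
  subject to:
    y1 + 2y3 + 4y4 >= 4
    y2 + 3y3 + 2y4 >= 2
    y1, y2, y3, y4 >= 0

Solving the primal: x* = (4, 0).
  primal value c^T x* = 16.
Solving the dual: y* = (0, 0, 2, 0).
  dual value b^T y* = 16.
Strong duality: c^T x* = b^T y*. Confirmed.

16


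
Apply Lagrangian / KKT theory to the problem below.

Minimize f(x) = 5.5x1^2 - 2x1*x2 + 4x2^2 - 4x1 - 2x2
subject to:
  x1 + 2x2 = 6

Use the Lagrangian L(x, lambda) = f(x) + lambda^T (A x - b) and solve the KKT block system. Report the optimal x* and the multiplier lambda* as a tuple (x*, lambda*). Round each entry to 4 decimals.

Form the Lagrangian:
  L(x, lambda) = (1/2) x^T Q x + c^T x + lambda^T (A x - b)
Stationarity (grad_x L = 0): Q x + c + A^T lambda = 0.
Primal feasibility: A x = b.

This gives the KKT block system:
  [ Q   A^T ] [ x     ]   [-c ]
  [ A    0  ] [ lambda ] = [ b ]

Solving the linear system:
  x*      = (1.4, 2.3)
  lambda* = (-6.8)
  f(x*)   = 15.3

x* = (1.4, 2.3), lambda* = (-6.8)


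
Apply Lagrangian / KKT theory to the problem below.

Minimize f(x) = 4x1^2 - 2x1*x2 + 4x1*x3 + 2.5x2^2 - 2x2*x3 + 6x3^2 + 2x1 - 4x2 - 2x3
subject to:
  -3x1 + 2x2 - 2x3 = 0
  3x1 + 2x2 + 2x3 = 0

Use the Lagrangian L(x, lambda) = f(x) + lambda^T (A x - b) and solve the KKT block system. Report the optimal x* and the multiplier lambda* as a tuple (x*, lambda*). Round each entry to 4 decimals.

Form the Lagrangian:
  L(x, lambda) = (1/2) x^T Q x + c^T x + lambda^T (A x - b)
Stationarity (grad_x L = 0): Q x + c + A^T lambda = 0.
Primal feasibility: A x = b.

This gives the KKT block system:
  [ Q   A^T ] [ x     ]   [-c ]
  [ A    0  ] [ lambda ] = [ b ]

Solving the linear system:
  x*      = (-0.2174, 0, 0.3261)
  lambda* = (1.3152, 0.7935)
  f(x*)   = -0.5435

x* = (-0.2174, 0, 0.3261), lambda* = (1.3152, 0.7935)


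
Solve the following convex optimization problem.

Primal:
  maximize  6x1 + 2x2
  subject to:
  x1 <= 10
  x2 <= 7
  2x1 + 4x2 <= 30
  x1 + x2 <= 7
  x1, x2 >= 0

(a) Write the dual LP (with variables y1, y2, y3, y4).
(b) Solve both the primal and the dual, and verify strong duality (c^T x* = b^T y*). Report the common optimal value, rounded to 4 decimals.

The standard primal-dual pair for 'max c^T x s.t. A x <= b, x >= 0' is:
  Dual:  min b^T y  s.t.  A^T y >= c,  y >= 0.

So the dual LP is:
  minimize  10y1 + 7y2 + 30y3 + 7y4
  subject to:
    y1 + 2y3 + y4 >= 6
    y2 + 4y3 + y4 >= 2
    y1, y2, y3, y4 >= 0

Solving the primal: x* = (7, 0).
  primal value c^T x* = 42.
Solving the dual: y* = (0, 0, 0, 6).
  dual value b^T y* = 42.
Strong duality: c^T x* = b^T y*. Confirmed.

42


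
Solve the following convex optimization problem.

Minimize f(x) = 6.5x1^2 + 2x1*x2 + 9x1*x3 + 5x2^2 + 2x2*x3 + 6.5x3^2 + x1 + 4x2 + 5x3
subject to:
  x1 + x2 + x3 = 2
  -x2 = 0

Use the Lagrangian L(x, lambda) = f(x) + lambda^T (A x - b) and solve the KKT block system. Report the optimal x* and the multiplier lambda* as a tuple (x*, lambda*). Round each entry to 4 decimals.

Form the Lagrangian:
  L(x, lambda) = (1/2) x^T Q x + c^T x + lambda^T (A x - b)
Stationarity (grad_x L = 0): Q x + c + A^T lambda = 0.
Primal feasibility: A x = b.

This gives the KKT block system:
  [ Q   A^T ] [ x     ]   [-c ]
  [ A    0  ] [ lambda ] = [ b ]

Solving the linear system:
  x*      = (1.5, 0, 0.5)
  lambda* = (-25, -17)
  f(x*)   = 27

x* = (1.5, 0, 0.5), lambda* = (-25, -17)


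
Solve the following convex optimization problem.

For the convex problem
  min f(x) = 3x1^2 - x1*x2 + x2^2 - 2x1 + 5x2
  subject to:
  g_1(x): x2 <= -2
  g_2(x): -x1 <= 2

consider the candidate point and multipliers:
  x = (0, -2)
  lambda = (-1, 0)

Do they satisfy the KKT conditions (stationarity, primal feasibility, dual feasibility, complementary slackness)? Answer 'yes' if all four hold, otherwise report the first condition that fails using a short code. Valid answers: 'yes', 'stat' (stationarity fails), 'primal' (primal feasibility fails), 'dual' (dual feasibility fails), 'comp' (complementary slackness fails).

Gradient of f: grad f(x) = Q x + c = (0, 1)
Constraint values g_i(x) = a_i^T x - b_i:
  g_1((0, -2)) = 0
  g_2((0, -2)) = -2
Stationarity residual: grad f(x) + sum_i lambda_i a_i = (0, 0)
  -> stationarity OK
Primal feasibility (all g_i <= 0): OK
Dual feasibility (all lambda_i >= 0): FAILS
Complementary slackness (lambda_i * g_i(x) = 0 for all i): OK

Verdict: the first failing condition is dual_feasibility -> dual.

dual


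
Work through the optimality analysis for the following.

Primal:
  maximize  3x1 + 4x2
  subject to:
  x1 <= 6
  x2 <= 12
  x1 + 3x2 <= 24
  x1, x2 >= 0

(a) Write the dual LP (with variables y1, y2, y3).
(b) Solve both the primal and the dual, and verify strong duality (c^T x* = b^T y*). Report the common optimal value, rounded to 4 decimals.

The standard primal-dual pair for 'max c^T x s.t. A x <= b, x >= 0' is:
  Dual:  min b^T y  s.t.  A^T y >= c,  y >= 0.

So the dual LP is:
  minimize  6y1 + 12y2 + 24y3
  subject to:
    y1 + y3 >= 3
    y2 + 3y3 >= 4
    y1, y2, y3 >= 0

Solving the primal: x* = (6, 6).
  primal value c^T x* = 42.
Solving the dual: y* = (1.6667, 0, 1.3333).
  dual value b^T y* = 42.
Strong duality: c^T x* = b^T y*. Confirmed.

42


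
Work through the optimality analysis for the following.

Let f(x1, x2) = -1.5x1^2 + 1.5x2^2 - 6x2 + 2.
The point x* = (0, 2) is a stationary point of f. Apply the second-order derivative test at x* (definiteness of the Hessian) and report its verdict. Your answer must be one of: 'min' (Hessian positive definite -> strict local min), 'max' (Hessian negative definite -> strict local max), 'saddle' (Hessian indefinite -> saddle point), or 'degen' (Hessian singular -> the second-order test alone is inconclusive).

Compute the Hessian H = grad^2 f:
  H = [[-3, 0], [0, 3]]
Verify stationarity: grad f(x*) = H x* + g = (0, 0).
Eigenvalues of H: -3, 3.
Eigenvalues have mixed signs, so H is indefinite -> x* is a saddle point.

saddle


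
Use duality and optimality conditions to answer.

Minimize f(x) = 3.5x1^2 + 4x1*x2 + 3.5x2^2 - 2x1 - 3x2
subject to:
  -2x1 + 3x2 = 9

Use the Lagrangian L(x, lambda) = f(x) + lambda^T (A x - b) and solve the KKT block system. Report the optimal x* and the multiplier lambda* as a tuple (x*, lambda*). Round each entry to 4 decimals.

Form the Lagrangian:
  L(x, lambda) = (1/2) x^T Q x + c^T x + lambda^T (A x - b)
Stationarity (grad_x L = 0): Q x + c + A^T lambda = 0.
Primal feasibility: A x = b.

This gives the KKT block system:
  [ Q   A^T ] [ x     ]   [-c ]
  [ A    0  ] [ lambda ] = [ b ]

Solving the linear system:
  x*      = (-1.4245, 2.0504)
  lambda* = (-1.8849)
  f(x*)   = 6.8309

x* = (-1.4245, 2.0504), lambda* = (-1.8849)


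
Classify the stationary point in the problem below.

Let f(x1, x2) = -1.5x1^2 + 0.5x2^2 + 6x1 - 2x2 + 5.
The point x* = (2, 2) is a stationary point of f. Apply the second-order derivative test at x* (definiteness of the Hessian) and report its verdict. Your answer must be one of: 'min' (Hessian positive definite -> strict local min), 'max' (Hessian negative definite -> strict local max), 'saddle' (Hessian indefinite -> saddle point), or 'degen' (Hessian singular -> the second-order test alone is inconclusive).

Compute the Hessian H = grad^2 f:
  H = [[-3, 0], [0, 1]]
Verify stationarity: grad f(x*) = H x* + g = (0, 0).
Eigenvalues of H: -3, 1.
Eigenvalues have mixed signs, so H is indefinite -> x* is a saddle point.

saddle


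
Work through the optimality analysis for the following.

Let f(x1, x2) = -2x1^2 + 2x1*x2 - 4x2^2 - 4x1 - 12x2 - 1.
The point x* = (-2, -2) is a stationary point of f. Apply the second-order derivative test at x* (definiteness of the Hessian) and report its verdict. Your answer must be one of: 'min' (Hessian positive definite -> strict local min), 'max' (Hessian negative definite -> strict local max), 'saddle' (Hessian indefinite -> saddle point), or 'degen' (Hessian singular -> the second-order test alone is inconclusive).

Compute the Hessian H = grad^2 f:
  H = [[-4, 2], [2, -8]]
Verify stationarity: grad f(x*) = H x* + g = (0, 0).
Eigenvalues of H: -8.8284, -3.1716.
Both eigenvalues < 0, so H is negative definite -> x* is a strict local max.

max


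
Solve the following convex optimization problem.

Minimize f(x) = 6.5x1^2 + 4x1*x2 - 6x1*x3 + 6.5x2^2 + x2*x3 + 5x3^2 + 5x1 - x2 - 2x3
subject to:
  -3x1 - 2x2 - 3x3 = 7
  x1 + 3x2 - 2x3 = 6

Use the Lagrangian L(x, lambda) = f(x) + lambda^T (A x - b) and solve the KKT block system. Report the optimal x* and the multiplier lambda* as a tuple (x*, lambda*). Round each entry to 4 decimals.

Form the Lagrangian:
  L(x, lambda) = (1/2) x^T Q x + c^T x + lambda^T (A x - b)
Stationarity (grad_x L = 0): Q x + c + A^T lambda = 0.
Primal feasibility: A x = b.

This gives the KKT block system:
  [ Q   A^T ] [ x     ]   [-c ]
  [ A    0  ] [ lambda ] = [ b ]

Solving the linear system:
  x*      = (-1.501, 1.3468, -1.7302)
  lambda* = (-0.7153, -3.4018)
  f(x*)   = 10.0133

x* = (-1.501, 1.3468, -1.7302), lambda* = (-0.7153, -3.4018)


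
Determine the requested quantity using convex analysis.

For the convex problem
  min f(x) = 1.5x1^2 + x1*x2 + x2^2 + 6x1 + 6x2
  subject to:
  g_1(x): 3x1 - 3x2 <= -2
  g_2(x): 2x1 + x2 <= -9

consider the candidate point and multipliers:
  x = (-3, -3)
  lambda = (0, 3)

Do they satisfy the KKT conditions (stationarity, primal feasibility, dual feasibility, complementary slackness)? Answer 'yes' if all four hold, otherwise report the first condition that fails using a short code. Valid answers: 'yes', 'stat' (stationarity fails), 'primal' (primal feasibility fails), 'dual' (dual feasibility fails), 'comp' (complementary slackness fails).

Gradient of f: grad f(x) = Q x + c = (-6, -3)
Constraint values g_i(x) = a_i^T x - b_i:
  g_1((-3, -3)) = 2
  g_2((-3, -3)) = 0
Stationarity residual: grad f(x) + sum_i lambda_i a_i = (0, 0)
  -> stationarity OK
Primal feasibility (all g_i <= 0): FAILS
Dual feasibility (all lambda_i >= 0): OK
Complementary slackness (lambda_i * g_i(x) = 0 for all i): OK

Verdict: the first failing condition is primal_feasibility -> primal.

primal


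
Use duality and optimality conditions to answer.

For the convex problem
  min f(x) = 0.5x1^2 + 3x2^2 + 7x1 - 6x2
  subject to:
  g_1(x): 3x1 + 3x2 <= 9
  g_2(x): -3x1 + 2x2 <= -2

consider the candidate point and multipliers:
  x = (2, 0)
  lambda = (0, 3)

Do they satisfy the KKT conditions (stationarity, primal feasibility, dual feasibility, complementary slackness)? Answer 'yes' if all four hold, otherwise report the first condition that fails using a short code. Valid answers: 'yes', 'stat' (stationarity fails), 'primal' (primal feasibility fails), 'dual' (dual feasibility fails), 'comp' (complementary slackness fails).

Gradient of f: grad f(x) = Q x + c = (9, -6)
Constraint values g_i(x) = a_i^T x - b_i:
  g_1((2, 0)) = -3
  g_2((2, 0)) = -4
Stationarity residual: grad f(x) + sum_i lambda_i a_i = (0, 0)
  -> stationarity OK
Primal feasibility (all g_i <= 0): OK
Dual feasibility (all lambda_i >= 0): OK
Complementary slackness (lambda_i * g_i(x) = 0 for all i): FAILS

Verdict: the first failing condition is complementary_slackness -> comp.

comp


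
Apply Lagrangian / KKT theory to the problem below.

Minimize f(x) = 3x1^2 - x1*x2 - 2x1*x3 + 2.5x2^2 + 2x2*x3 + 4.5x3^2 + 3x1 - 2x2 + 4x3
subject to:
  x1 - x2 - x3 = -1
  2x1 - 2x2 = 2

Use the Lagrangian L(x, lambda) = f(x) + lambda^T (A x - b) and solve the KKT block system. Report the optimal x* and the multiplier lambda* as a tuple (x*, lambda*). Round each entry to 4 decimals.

Form the Lagrangian:
  L(x, lambda) = (1/2) x^T Q x + c^T x + lambda^T (A x - b)
Stationarity (grad_x L = 0): Q x + c + A^T lambda = 0.
Primal feasibility: A x = b.

This gives the KKT block system:
  [ Q   A^T ] [ x     ]   [-c ]
  [ A    0  ] [ lambda ] = [ b ]

Solving the linear system:
  x*      = (0.3333, -0.6667, 2)
  lambda* = (20, -10.8333)
  f(x*)   = 26

x* = (0.3333, -0.6667, 2), lambda* = (20, -10.8333)


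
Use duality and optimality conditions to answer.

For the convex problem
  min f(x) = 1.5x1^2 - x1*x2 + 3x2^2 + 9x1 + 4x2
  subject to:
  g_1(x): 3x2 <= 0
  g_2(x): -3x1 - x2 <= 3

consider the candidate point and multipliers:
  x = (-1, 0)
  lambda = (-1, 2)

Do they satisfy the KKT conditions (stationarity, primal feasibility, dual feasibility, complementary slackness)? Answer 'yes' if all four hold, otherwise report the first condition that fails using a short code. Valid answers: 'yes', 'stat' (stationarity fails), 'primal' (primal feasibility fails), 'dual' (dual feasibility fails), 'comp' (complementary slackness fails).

Gradient of f: grad f(x) = Q x + c = (6, 5)
Constraint values g_i(x) = a_i^T x - b_i:
  g_1((-1, 0)) = 0
  g_2((-1, 0)) = 0
Stationarity residual: grad f(x) + sum_i lambda_i a_i = (0, 0)
  -> stationarity OK
Primal feasibility (all g_i <= 0): OK
Dual feasibility (all lambda_i >= 0): FAILS
Complementary slackness (lambda_i * g_i(x) = 0 for all i): OK

Verdict: the first failing condition is dual_feasibility -> dual.

dual


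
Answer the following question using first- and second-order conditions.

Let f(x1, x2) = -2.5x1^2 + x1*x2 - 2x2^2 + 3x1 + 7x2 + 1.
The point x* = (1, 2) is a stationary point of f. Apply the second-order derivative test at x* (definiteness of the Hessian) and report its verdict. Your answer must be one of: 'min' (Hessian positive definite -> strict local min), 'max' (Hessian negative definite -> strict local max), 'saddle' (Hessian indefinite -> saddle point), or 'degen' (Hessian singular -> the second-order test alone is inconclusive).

Compute the Hessian H = grad^2 f:
  H = [[-5, 1], [1, -4]]
Verify stationarity: grad f(x*) = H x* + g = (0, 0).
Eigenvalues of H: -5.618, -3.382.
Both eigenvalues < 0, so H is negative definite -> x* is a strict local max.

max


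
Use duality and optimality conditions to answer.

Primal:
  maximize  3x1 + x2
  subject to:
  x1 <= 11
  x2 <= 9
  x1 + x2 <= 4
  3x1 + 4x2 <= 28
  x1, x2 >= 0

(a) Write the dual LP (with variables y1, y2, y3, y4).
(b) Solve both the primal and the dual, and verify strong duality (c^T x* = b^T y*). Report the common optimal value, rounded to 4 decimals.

The standard primal-dual pair for 'max c^T x s.t. A x <= b, x >= 0' is:
  Dual:  min b^T y  s.t.  A^T y >= c,  y >= 0.

So the dual LP is:
  minimize  11y1 + 9y2 + 4y3 + 28y4
  subject to:
    y1 + y3 + 3y4 >= 3
    y2 + y3 + 4y4 >= 1
    y1, y2, y3, y4 >= 0

Solving the primal: x* = (4, 0).
  primal value c^T x* = 12.
Solving the dual: y* = (0, 0, 3, 0).
  dual value b^T y* = 12.
Strong duality: c^T x* = b^T y*. Confirmed.

12


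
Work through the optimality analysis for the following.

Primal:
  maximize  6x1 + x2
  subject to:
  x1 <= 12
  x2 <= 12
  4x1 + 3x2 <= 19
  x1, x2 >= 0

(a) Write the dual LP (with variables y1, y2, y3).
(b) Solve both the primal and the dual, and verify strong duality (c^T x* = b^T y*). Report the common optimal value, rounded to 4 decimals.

The standard primal-dual pair for 'max c^T x s.t. A x <= b, x >= 0' is:
  Dual:  min b^T y  s.t.  A^T y >= c,  y >= 0.

So the dual LP is:
  minimize  12y1 + 12y2 + 19y3
  subject to:
    y1 + 4y3 >= 6
    y2 + 3y3 >= 1
    y1, y2, y3 >= 0

Solving the primal: x* = (4.75, 0).
  primal value c^T x* = 28.5.
Solving the dual: y* = (0, 0, 1.5).
  dual value b^T y* = 28.5.
Strong duality: c^T x* = b^T y*. Confirmed.

28.5


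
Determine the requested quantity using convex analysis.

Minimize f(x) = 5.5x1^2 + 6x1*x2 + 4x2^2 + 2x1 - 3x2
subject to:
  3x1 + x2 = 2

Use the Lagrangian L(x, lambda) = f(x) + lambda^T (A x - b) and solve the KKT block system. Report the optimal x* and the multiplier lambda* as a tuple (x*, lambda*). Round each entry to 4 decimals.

Form the Lagrangian:
  L(x, lambda) = (1/2) x^T Q x + c^T x + lambda^T (A x - b)
Stationarity (grad_x L = 0): Q x + c + A^T lambda = 0.
Primal feasibility: A x = b.

This gives the KKT block system:
  [ Q   A^T ] [ x     ]   [-c ]
  [ A    0  ] [ lambda ] = [ b ]

Solving the linear system:
  x*      = (0.5319, 0.4043)
  lambda* = (-3.4255)
  f(x*)   = 3.3511

x* = (0.5319, 0.4043), lambda* = (-3.4255)


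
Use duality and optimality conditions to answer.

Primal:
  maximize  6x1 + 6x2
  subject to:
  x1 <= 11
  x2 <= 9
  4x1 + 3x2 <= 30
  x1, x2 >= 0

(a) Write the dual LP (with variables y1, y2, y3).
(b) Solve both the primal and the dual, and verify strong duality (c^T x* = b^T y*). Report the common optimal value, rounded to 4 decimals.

The standard primal-dual pair for 'max c^T x s.t. A x <= b, x >= 0' is:
  Dual:  min b^T y  s.t.  A^T y >= c,  y >= 0.

So the dual LP is:
  minimize  11y1 + 9y2 + 30y3
  subject to:
    y1 + 4y3 >= 6
    y2 + 3y3 >= 6
    y1, y2, y3 >= 0

Solving the primal: x* = (0.75, 9).
  primal value c^T x* = 58.5.
Solving the dual: y* = (0, 1.5, 1.5).
  dual value b^T y* = 58.5.
Strong duality: c^T x* = b^T y*. Confirmed.

58.5


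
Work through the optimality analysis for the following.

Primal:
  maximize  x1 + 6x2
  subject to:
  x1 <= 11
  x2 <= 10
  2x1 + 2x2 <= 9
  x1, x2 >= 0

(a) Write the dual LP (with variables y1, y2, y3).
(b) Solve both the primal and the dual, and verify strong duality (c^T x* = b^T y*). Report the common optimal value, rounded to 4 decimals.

The standard primal-dual pair for 'max c^T x s.t. A x <= b, x >= 0' is:
  Dual:  min b^T y  s.t.  A^T y >= c,  y >= 0.

So the dual LP is:
  minimize  11y1 + 10y2 + 9y3
  subject to:
    y1 + 2y3 >= 1
    y2 + 2y3 >= 6
    y1, y2, y3 >= 0

Solving the primal: x* = (0, 4.5).
  primal value c^T x* = 27.
Solving the dual: y* = (0, 0, 3).
  dual value b^T y* = 27.
Strong duality: c^T x* = b^T y*. Confirmed.

27


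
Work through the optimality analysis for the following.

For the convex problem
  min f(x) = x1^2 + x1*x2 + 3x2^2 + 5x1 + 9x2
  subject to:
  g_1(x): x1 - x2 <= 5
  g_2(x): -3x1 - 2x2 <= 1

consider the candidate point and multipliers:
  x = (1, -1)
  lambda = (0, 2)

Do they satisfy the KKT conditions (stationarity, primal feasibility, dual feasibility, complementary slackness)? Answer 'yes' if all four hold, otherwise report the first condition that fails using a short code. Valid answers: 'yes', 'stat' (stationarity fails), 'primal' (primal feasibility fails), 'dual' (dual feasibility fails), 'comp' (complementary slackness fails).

Gradient of f: grad f(x) = Q x + c = (6, 4)
Constraint values g_i(x) = a_i^T x - b_i:
  g_1((1, -1)) = -3
  g_2((1, -1)) = -2
Stationarity residual: grad f(x) + sum_i lambda_i a_i = (0, 0)
  -> stationarity OK
Primal feasibility (all g_i <= 0): OK
Dual feasibility (all lambda_i >= 0): OK
Complementary slackness (lambda_i * g_i(x) = 0 for all i): FAILS

Verdict: the first failing condition is complementary_slackness -> comp.

comp


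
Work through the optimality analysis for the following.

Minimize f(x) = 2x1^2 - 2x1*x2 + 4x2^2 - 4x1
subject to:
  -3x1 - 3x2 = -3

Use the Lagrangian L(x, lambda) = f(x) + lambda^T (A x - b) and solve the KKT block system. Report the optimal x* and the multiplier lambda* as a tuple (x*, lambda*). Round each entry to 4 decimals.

Form the Lagrangian:
  L(x, lambda) = (1/2) x^T Q x + c^T x + lambda^T (A x - b)
Stationarity (grad_x L = 0): Q x + c + A^T lambda = 0.
Primal feasibility: A x = b.

This gives the KKT block system:
  [ Q   A^T ] [ x     ]   [-c ]
  [ A    0  ] [ lambda ] = [ b ]

Solving the linear system:
  x*      = (0.875, 0.125)
  lambda* = (-0.25)
  f(x*)   = -2.125

x* = (0.875, 0.125), lambda* = (-0.25)


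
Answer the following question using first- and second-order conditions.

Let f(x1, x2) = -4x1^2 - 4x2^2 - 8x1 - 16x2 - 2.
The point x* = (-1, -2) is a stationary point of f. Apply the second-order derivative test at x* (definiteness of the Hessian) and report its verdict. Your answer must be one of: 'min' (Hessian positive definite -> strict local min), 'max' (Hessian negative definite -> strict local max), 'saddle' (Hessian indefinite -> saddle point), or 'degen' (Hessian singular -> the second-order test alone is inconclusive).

Compute the Hessian H = grad^2 f:
  H = [[-8, 0], [0, -8]]
Verify stationarity: grad f(x*) = H x* + g = (0, 0).
Eigenvalues of H: -8, -8.
Both eigenvalues < 0, so H is negative definite -> x* is a strict local max.

max


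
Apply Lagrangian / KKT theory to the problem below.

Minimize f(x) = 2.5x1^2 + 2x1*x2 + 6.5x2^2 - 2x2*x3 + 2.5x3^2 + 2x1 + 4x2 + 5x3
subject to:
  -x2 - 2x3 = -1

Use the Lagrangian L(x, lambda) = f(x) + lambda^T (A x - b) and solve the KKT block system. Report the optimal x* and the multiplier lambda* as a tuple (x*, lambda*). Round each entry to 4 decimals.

Form the Lagrangian:
  L(x, lambda) = (1/2) x^T Q x + c^T x + lambda^T (A x - b)
Stationarity (grad_x L = 0): Q x + c + A^T lambda = 0.
Primal feasibility: A x = b.

This gives the KKT block system:
  [ Q   A^T ] [ x     ]   [-c ]
  [ A    0  ] [ lambda ] = [ b ]

Solving the linear system:
  x*      = (-0.4401, 0.1003, 0.4498)
  lambda* = (3.5243)
  f(x*)   = 2.6472

x* = (-0.4401, 0.1003, 0.4498), lambda* = (3.5243)


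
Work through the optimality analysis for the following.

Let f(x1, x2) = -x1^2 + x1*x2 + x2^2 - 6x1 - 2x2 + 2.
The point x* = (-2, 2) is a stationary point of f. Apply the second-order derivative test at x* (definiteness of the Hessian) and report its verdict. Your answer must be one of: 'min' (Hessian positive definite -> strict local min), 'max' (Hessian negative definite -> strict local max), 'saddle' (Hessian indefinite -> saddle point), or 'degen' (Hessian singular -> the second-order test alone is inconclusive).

Compute the Hessian H = grad^2 f:
  H = [[-2, 1], [1, 2]]
Verify stationarity: grad f(x*) = H x* + g = (0, 0).
Eigenvalues of H: -2.2361, 2.2361.
Eigenvalues have mixed signs, so H is indefinite -> x* is a saddle point.

saddle


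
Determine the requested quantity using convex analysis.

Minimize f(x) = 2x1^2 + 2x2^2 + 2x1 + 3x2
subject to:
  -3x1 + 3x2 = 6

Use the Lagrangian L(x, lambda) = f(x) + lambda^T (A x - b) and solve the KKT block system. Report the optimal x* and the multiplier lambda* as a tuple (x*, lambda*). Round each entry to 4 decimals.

Form the Lagrangian:
  L(x, lambda) = (1/2) x^T Q x + c^T x + lambda^T (A x - b)
Stationarity (grad_x L = 0): Q x + c + A^T lambda = 0.
Primal feasibility: A x = b.

This gives the KKT block system:
  [ Q   A^T ] [ x     ]   [-c ]
  [ A    0  ] [ lambda ] = [ b ]

Solving the linear system:
  x*      = (-1.625, 0.375)
  lambda* = (-1.5)
  f(x*)   = 3.4375

x* = (-1.625, 0.375), lambda* = (-1.5)


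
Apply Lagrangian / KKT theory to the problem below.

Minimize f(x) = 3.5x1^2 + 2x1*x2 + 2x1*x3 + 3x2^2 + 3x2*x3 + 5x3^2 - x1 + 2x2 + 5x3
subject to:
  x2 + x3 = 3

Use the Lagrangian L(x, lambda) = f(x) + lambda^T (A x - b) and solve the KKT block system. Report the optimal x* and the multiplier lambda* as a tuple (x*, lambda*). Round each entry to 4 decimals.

Form the Lagrangian:
  L(x, lambda) = (1/2) x^T Q x + c^T x + lambda^T (A x - b)
Stationarity (grad_x L = 0): Q x + c + A^T lambda = 0.
Primal feasibility: A x = b.

This gives the KKT block system:
  [ Q   A^T ] [ x     ]   [-c ]
  [ A    0  ] [ lambda ] = [ b ]

Solving the linear system:
  x*      = (-0.7143, 2.4, 0.6)
  lambda* = (-16.7714)
  f(x*)   = 29.4143

x* = (-0.7143, 2.4, 0.6), lambda* = (-16.7714)


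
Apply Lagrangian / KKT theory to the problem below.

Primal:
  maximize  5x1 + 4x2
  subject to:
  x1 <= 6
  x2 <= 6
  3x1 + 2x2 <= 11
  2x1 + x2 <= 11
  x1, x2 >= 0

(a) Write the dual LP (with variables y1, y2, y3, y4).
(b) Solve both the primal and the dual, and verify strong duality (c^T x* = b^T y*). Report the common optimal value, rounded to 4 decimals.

The standard primal-dual pair for 'max c^T x s.t. A x <= b, x >= 0' is:
  Dual:  min b^T y  s.t.  A^T y >= c,  y >= 0.

So the dual LP is:
  minimize  6y1 + 6y2 + 11y3 + 11y4
  subject to:
    y1 + 3y3 + 2y4 >= 5
    y2 + 2y3 + y4 >= 4
    y1, y2, y3, y4 >= 0

Solving the primal: x* = (0, 5.5).
  primal value c^T x* = 22.
Solving the dual: y* = (0, 0, 2, 0).
  dual value b^T y* = 22.
Strong duality: c^T x* = b^T y*. Confirmed.

22


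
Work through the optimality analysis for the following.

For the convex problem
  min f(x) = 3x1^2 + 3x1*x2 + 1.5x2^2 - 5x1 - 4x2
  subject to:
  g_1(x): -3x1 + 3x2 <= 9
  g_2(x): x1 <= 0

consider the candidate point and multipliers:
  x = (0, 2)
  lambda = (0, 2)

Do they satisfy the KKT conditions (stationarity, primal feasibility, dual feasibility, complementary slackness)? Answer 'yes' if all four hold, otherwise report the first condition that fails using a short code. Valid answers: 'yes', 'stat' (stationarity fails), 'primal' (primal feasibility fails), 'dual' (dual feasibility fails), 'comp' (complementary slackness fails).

Gradient of f: grad f(x) = Q x + c = (1, 2)
Constraint values g_i(x) = a_i^T x - b_i:
  g_1((0, 2)) = -3
  g_2((0, 2)) = 0
Stationarity residual: grad f(x) + sum_i lambda_i a_i = (3, 2)
  -> stationarity FAILS
Primal feasibility (all g_i <= 0): OK
Dual feasibility (all lambda_i >= 0): OK
Complementary slackness (lambda_i * g_i(x) = 0 for all i): OK

Verdict: the first failing condition is stationarity -> stat.

stat


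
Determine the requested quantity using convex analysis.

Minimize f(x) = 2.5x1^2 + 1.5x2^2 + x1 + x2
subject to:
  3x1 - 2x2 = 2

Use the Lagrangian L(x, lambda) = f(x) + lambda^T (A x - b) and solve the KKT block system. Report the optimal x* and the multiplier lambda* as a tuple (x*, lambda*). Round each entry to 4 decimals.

Form the Lagrangian:
  L(x, lambda) = (1/2) x^T Q x + c^T x + lambda^T (A x - b)
Stationarity (grad_x L = 0): Q x + c + A^T lambda = 0.
Primal feasibility: A x = b.

This gives the KKT block system:
  [ Q   A^T ] [ x     ]   [-c ]
  [ A    0  ] [ lambda ] = [ b ]

Solving the linear system:
  x*      = (0.1702, -0.7447)
  lambda* = (-0.617)
  f(x*)   = 0.3298

x* = (0.1702, -0.7447), lambda* = (-0.617)


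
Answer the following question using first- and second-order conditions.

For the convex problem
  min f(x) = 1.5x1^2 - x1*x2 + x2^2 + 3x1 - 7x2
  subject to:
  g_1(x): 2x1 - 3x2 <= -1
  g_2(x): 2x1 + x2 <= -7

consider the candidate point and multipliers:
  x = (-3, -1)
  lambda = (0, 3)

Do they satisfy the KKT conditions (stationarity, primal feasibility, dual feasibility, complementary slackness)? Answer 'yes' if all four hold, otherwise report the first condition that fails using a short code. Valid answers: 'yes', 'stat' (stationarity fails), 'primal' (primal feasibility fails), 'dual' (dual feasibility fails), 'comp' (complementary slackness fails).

Gradient of f: grad f(x) = Q x + c = (-5, -6)
Constraint values g_i(x) = a_i^T x - b_i:
  g_1((-3, -1)) = -2
  g_2((-3, -1)) = 0
Stationarity residual: grad f(x) + sum_i lambda_i a_i = (1, -3)
  -> stationarity FAILS
Primal feasibility (all g_i <= 0): OK
Dual feasibility (all lambda_i >= 0): OK
Complementary slackness (lambda_i * g_i(x) = 0 for all i): OK

Verdict: the first failing condition is stationarity -> stat.

stat
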